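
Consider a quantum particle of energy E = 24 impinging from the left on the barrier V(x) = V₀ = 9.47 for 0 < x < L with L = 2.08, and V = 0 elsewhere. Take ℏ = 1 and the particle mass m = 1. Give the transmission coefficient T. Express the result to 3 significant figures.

E > V₀: inside the barrier k₂ = √(2m(E − V₀))/ℏ = 5.391, k₂L = 11.21.
T = [1 + V₀² sin²(k₂L) / (4E(E − V₀))]⁻¹ = 1/1.061 = 0.942.

T = 0.942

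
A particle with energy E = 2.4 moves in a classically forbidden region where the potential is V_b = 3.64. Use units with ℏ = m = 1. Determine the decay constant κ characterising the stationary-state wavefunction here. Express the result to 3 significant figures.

κ = 1.57

Since E < V_b the TISE in this region is ψ'' = κ²ψ with κ = √(2m(V_b − E))/ℏ.
κ = √(2 × 1 × 1.24) = 1.575.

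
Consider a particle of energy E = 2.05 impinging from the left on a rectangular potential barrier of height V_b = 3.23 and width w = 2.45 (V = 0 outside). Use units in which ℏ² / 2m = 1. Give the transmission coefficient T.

T = 0.0180

Since E < V_b the interior solution is evanescent with decay constant κ = √(2m(V_b − E))/ℏ = 1.086.
κw = 2.661, sinh(κw) = 7.123.
Matching ψ, ψ′ at both faces gives T = [1 + V_b² sinh²(κw) / (4E(V_b − E))]⁻¹ = 1/55.71 = 0.0180.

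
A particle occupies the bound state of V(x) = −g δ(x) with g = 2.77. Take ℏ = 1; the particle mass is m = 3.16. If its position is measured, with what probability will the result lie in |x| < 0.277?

The normalised bound state is ψ = √κ e^{−κ|x|} with κ = mg/ℏ² = 8.753.
P(|x| < d) = ∫_{−d}^{d} κ e^{−2κ|x|} dx = 1 − e^{−2κd} = 1 − e^{−4.849} = 0.9922.

P = 0.992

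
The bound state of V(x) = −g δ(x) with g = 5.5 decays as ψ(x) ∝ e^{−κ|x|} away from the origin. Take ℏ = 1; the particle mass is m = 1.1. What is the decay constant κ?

κ = 6.05

Integrating the TISE across x = 0 gives the cusp condition ψ'(0⁺) − ψ'(0⁻) = −(2mg/ℏ²)ψ(0).
With ψ ∝ e^{−κ|x|} this yields −2κ = −2mg/ℏ², so κ = mg/ℏ² = 6.050.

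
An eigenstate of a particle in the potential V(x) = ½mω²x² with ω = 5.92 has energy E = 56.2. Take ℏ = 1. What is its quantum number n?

n = 9

Invert E_n = (n + ½)ℏω: n = E/ℏω − ½ = 8.993, so n = 9.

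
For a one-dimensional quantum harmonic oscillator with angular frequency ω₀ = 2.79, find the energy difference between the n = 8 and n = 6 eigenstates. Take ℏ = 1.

ΔE = 5.58

E_n = ℏω₀(n + ½), so ΔE = (8 − 6) ℏω₀ = 2 × 2.79 = 5.580.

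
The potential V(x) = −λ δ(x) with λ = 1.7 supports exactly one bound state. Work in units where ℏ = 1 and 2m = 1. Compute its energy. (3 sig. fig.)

For x ≠ 0 the bound state is ψ ∝ e^{−κ|x|}; integrating the TISE across the delta gives the cusp condition 2κ = 2mλ/ℏ², so κ = 0.8500.
Then E = −ℏ²κ²/(2m) = −mλ²/(2ℏ²) = -0.7225.

E = -0.723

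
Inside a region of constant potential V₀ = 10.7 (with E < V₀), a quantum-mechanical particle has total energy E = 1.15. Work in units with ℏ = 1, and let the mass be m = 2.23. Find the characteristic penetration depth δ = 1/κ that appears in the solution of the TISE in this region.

Since E < V₀ the TISE in this region is ψ'' = κ²ψ with κ = √(2m(V₀ − E))/ℏ.
κ = √(2 × 2.23 × 9.55) = 6.526. The penetration depth is δ = 1/κ = 0.153.

δ = 0.153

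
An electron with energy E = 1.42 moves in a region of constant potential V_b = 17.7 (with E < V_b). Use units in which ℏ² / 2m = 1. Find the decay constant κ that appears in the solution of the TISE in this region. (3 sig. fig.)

κ = 4.03

Since E < V_b the TISE in this region is ψ'' = κ²ψ with κ = √(2m(V_b − E))/ℏ.
κ = √(2 × 0.5 × 16.28) = 4.035.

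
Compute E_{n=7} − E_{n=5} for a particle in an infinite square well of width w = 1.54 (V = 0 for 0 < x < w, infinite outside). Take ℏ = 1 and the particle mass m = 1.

E_n = n²π²ℏ²/(2mw²), so ΔE = (7² − 5²) π²ℏ²/(2mw²).
ΔE = 24 × π² / (2 × 1 × 1.54²) = 49.94.

ΔE = 49.9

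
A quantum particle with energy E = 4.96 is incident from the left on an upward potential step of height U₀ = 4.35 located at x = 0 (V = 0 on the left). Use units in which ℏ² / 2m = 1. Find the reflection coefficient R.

On each side the TISE gives plane waves with k = √(2m(E − V))/ℏ: k₁ = √(2·½·4.96) = 2.227, k₂ = √(2·½·0.61) = 0.7810.
Continuity of ψ and ψ′ at the step yields the reflection amplitude r = (k₁ − k₂)/(k₁ + k₂) = 0.4807; thus R = |r|² = 0.2311, T = 0.7689.

R = 0.231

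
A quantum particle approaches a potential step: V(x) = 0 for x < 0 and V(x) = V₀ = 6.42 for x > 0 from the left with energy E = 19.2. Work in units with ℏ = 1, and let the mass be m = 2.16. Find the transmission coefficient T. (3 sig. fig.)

T = 0.990

The wavenumbers are k₁ = √(2mE)/ℏ = 9.107 on the left and k₂ = √(2m(E − V₀))/ℏ = 7.430 on the right.
Continuity of ψ and ψ′ at the step yields the reflection amplitude r = (k₁ − k₂)/(k₁ + k₂) = 0.1014; thus R = |r|² = 0.01028, T = 0.9897.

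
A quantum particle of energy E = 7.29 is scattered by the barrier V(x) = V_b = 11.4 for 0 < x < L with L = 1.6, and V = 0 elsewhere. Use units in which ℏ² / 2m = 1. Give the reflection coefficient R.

R = 0.994

Since E < V_b the interior solution is evanescent with decay constant κ = √(2m(V_b − E))/ℏ = 2.027.
κL = 3.244, sinh(κL) = 12.79.
The exact tunnelling result is T⁻¹ = 1 + V_b² sinh²(κL) / [4E(V_b − E)] = 178.5, so T = 0.00560.
R = 1 − T = 0.994.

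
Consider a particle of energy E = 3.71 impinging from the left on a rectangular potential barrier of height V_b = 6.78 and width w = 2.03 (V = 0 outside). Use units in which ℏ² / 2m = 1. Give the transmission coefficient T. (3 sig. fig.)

T = 0.00322

E < V_b: inside the barrier ψ ∝ e^{±κx} with κ = √(2m(V_b − E))/ℏ = 1.752.
κw = 3.557, sinh(κw) = 17.51.
The exact tunnelling result is T⁻¹ = 1 + V_b² sinh²(κw) / [4E(V_b − E)] = 310.4, so T = 0.00322.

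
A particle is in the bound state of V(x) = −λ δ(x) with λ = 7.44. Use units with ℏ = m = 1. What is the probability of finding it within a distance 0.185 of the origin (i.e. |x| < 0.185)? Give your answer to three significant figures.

P = 0.936

The normalised bound state is ψ = √κ e^{−κ|x|} with κ = mλ/ℏ² = 7.440.
P(|x| < d) = ∫_{−d}^{d} κ e^{−2κ|x|} dx = 1 − e^{−2κd} = 1 − e^{−2.753} = 0.9363.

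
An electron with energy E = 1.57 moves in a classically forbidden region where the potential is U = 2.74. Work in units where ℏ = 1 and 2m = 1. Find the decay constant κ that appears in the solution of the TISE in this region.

Since E < U the TISE in this region is ψ'' = κ²ψ with κ = √(2m(U − E))/ℏ.
κ = √(2 × 0.5 × 1.17) = 1.082.

κ = 1.08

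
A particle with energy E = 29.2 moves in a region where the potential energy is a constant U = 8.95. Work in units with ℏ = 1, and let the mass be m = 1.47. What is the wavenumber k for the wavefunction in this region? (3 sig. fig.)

With E > U the solution is oscillatory, ψ ∝ e^{±ikx} with k = √(2m(E − U))/ℏ.
k = √(2 × 1.47 × 20.25) = 7.716.

k = 7.72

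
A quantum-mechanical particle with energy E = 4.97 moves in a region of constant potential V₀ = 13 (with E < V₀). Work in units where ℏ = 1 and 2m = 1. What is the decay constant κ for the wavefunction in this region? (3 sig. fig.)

κ = 2.83

Since E < V₀ the TISE in this region is ψ'' = κ²ψ with κ = √(2m(V₀ − E))/ℏ.
κ = √(2 × 0.5 × 8.03) = 2.834.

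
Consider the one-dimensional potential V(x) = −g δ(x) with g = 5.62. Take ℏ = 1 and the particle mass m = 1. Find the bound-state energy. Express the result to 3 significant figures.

E = -15.8

For x ≠ 0 the bound state is ψ ∝ e^{−κ|x|}; integrating the TISE across the delta gives the cusp condition 2κ = 2mg/ℏ², so κ = 5.620.
Then E = −ℏ²κ²/(2m) = −mg²/(2ℏ²) = -15.79.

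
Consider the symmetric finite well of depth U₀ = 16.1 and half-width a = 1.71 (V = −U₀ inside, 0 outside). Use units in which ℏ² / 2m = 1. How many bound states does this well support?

Define the well-strength parameter z₀ = (a/ℏ)√(2mU₀) = 1.71 × √(2·0.5·16.1) = 6.861.
A new bound state (alternating even/odd) appears each time z₀ passes a multiple of π/2, so N = ⌊2z₀/π⌋ + 1 = ⌊4.368⌋ + 1 = 5.

N = 5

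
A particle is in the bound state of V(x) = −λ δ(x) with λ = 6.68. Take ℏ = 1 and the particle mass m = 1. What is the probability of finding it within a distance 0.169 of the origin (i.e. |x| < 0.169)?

P = 0.895

The normalised bound state is ψ = √κ e^{−κ|x|} with κ = mλ/ℏ² = 6.680.
P(|x| < d) = ∫_{−d}^{d} κ e^{−2κ|x|} dx = 1 − e^{−2κd} = 1 − e^{−2.258} = 0.8954.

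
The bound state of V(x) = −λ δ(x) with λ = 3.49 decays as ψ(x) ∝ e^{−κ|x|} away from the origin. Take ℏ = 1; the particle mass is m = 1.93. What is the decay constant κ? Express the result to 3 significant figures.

κ = 6.74

Integrate −(ℏ²/2m)ψ'' − λδ(x)ψ = Eψ from −ε to +ε: the ψ'' term gives ψ'(0⁺) − ψ'(0⁻) and the δ term gives −(2mλ/ℏ²)ψ(0).
With ψ ∝ e^{−κ|x|} this yields −2κ = −2mλ/ℏ², so κ = mλ/ℏ² = 6.736.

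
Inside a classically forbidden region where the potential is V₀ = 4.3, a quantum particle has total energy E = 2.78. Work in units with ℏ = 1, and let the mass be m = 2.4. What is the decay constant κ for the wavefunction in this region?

Since E < V₀ the TISE in this region is ψ'' = κ²ψ with κ = √(2m(V₀ − E))/ℏ.
κ = √(2 × 2.4 × 1.52) = 2.701.

κ = 2.70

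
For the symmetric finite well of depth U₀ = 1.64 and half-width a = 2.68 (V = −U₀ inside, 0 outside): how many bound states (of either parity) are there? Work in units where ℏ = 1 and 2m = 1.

Define the well-strength parameter z₀ = (a/ℏ)√(2mU₀) = 2.68 × √(2·0.5·1.64) = 3.432.
The even/odd transcendental equations gain one root per π/2 in z₀, giving N = 1 + ⌊2z₀/π⌋ = 1 + ⌊2.185⌋ = 3.

N = 3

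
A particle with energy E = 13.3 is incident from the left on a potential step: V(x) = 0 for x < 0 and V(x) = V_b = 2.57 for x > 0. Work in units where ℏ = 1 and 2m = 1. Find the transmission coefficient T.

T = 0.997

The wavenumbers are k₁ = √(2mE)/ℏ = 3.647 on the left and k₂ = √(2m(E − V_b))/ℏ = 3.276 on the right.
Continuity of ψ and ψ′ at the step yields the reflection amplitude r = (k₁ − k₂)/(k₁ + k₂) = 0.05363; thus R = |r|² = 0.002876, T = 0.9971.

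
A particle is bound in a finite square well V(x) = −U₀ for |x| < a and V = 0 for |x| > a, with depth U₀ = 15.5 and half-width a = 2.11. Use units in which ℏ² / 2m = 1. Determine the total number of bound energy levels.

N = 6

Define the well-strength parameter z₀ = (a/ℏ)√(2mU₀) = 2.11 × √(2·0.5·15.5) = 8.307.
A new bound state (alternating even/odd) appears each time z₀ passes a multiple of π/2, so N = ⌊2z₀/π⌋ + 1 = ⌊5.288⌋ + 1 = 6.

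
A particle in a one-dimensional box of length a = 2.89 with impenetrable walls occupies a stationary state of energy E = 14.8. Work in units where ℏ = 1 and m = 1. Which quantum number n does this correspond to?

From E_n = n²π²ℏ²/(2ma²) invert to n = √(2ma²E)/(πℏ).
n = (2.89/π) × √(2 × 1 × 14.8) = 5.005 → n = 5.

n = 5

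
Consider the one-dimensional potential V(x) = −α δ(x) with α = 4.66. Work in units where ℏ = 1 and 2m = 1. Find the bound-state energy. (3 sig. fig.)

For x ≠ 0 the bound state is ψ ∝ e^{−κ|x|}; integrating the TISE across the delta gives the cusp condition 2κ = 2mα/ℏ², so κ = 2.330.
Then E = −ℏ²κ²/(2m) = −mα²/(2ℏ²) = -5.429.

E = -5.43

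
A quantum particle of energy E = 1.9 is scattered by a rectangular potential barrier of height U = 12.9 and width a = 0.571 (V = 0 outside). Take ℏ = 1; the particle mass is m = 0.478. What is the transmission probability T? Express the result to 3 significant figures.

E < U: inside the barrier ψ ∝ e^{±κx} with κ = √(2m(U − E))/ℏ = 3.243.
κa = 1.852, sinh(κa) = 3.107.
Matching ψ, ψ′ at both faces gives T = [1 + U² sinh²(κa) / (4E(U − E))]⁻¹ = 1/20.21 = 0.0495.

T = 0.0495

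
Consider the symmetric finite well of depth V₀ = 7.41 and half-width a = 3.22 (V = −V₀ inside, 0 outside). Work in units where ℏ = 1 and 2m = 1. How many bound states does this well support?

Define the well-strength parameter z₀ = (a/ℏ)√(2mV₀) = 3.22 × √(2·0.5·7.41) = 8.765.
A new bound state (alternating even/odd) appears each time z₀ passes a multiple of π/2, so N = ⌊2z₀/π⌋ + 1 = ⌊5.580⌋ + 1 = 6.

N = 6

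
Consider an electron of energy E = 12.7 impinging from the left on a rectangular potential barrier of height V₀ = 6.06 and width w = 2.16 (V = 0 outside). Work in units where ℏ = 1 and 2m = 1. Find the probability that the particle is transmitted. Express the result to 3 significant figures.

T = 0.955

Above the barrier the interior wavenumber is k₂ = √(2m(E − V₀))/ℏ = 2.577, giving phase k₂w = 5.566.
Matching at both interfaces gives T⁻¹ = 1 + V₀² sin²(k₂w) / [4E(E − V₀)] = 1.047, hence T = 0.955.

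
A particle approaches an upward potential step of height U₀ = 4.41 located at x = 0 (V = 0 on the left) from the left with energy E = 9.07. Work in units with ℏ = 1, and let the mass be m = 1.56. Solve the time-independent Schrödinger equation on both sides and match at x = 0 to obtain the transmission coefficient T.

T = 0.973

The wavenumbers are k₁ = √(2mE)/ℏ = 5.320 on the left and k₂ = √(2m(E − U₀))/ℏ = 3.813 on the right.
Continuity of ψ and ψ′ at the step yields the reflection amplitude r = (k₁ − k₂)/(k₁ + k₂) = 0.1650; thus R = |r|² = 0.02721, T = 0.9728.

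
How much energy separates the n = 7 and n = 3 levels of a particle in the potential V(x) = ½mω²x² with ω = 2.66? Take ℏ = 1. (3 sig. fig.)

ΔE = 10.6

E_n = ℏω(n + ½), so ΔE = (7 − 3) ℏω = 4 × 2.66 = 10.64.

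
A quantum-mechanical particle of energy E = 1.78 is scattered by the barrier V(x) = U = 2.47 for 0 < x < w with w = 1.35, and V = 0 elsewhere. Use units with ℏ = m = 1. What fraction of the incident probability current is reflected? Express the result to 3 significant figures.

E < U: inside the barrier ψ ∝ e^{±κx} with κ = √(2m(U − E))/ℏ = 1.175.
κw = 1.586, sinh(κw) = 2.339.
Matching ψ, ψ′ at both faces gives T = [1 + U² sinh²(κw) / (4E(U − E))]⁻¹ = 1/7.797 = 0.128.
R = 1 − T = 0.872.

R = 0.872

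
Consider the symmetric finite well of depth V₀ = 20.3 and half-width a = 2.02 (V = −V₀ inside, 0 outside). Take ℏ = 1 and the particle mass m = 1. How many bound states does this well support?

N = 9

The dimensionless depth is z₀ = a√(2mV₀)/ℏ = 2.02 × √(40.60) = 12.87.
A new bound state (alternating even/odd) appears each time z₀ passes a multiple of π/2, so N = ⌊2z₀/π⌋ + 1 = ⌊8.194⌋ + 1 = 9.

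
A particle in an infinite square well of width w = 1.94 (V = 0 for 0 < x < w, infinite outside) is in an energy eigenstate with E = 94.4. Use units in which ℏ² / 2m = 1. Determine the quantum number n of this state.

n = 6

From E_n = n²π²ℏ²/(2mw²) invert to n = √(2mw²E)/(πℏ).
n = (1.94/π) × √(2 × 0.5 × 94.4) = 6.000 → n = 6.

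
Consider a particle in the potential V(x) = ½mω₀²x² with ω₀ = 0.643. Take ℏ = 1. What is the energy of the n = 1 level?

Using E_n = (n + ½)ℏω₀: E_1 = 1.5 × 0.643 = 0.9645.

E = 0.965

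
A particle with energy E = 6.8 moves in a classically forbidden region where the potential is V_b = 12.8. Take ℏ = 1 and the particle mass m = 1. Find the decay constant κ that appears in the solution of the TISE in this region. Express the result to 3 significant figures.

Since E < V_b the TISE in this region is ψ'' = κ²ψ with κ = √(2m(V_b − E))/ℏ.
κ = √(2 × 1 × 6) = 3.464.

κ = 3.46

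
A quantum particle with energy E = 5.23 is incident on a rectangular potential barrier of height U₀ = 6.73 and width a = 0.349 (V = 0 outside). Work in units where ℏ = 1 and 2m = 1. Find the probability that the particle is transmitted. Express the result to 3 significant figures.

T = 0.781

E < U₀: inside the barrier ψ ∝ e^{±κx} with κ = √(2m(U₀ − E))/ℏ = 1.225.
κa = 0.4274, sinh(κa) = 0.4406.
Matching ψ, ψ′ at both faces gives T = [1 + U₀² sinh²(κa) / (4E(U₀ − E))]⁻¹ = 1/1.280 = 0.781.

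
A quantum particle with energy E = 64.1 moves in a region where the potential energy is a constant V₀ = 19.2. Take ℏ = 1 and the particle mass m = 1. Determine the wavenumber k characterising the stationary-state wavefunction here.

With E > V₀ the solution is oscillatory, ψ ∝ e^{±ikx} with k = √(2m(E − V₀))/ℏ.
k = √(2 × 1 × 44.9) = 9.476.

k = 9.48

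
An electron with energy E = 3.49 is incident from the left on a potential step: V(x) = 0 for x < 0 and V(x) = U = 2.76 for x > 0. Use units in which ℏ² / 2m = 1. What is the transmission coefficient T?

T = 0.861

On each side the TISE gives plane waves with k = √(2m(E − V))/ℏ: k₁ = √(2·½·3.49) = 1.868, k₂ = √(2·½·0.73) = 0.8544.
Matching ψ and ψ′ at x = 0 gives r = (k₁ − k₂)/(k₁ + k₂), so R = r² = 0.1386 and T = 1 − R = 0.8614.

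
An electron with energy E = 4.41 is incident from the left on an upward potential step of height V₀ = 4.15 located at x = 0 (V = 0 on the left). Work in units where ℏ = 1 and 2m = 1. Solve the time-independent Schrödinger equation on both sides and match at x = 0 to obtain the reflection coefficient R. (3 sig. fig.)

R = 0.371

On each side the TISE gives plane waves with k = √(2m(E − V))/ℏ: k₁ = √(2·½·4.41) = 2.100, k₂ = √(2·½·0.26) = 0.5099.
Matching ψ and ψ′ at x = 0 gives r = (k₁ − k₂)/(k₁ + k₂), so R = r² = 0.3712 and T = 1 − R = 0.6288.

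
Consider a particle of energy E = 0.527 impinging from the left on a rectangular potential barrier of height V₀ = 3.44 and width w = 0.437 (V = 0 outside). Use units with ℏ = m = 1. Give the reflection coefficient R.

R = 0.754

Since E < V₀ the interior solution is evanescent with decay constant κ = √(2m(V₀ − E))/ℏ = 2.414.
κw = 1.055, sinh(κw) = 1.262.
Matching ψ, ψ′ at both faces gives T = [1 + V₀² sinh²(κw) / (4E(V₀ − E))]⁻¹ = 1/4.067 = 0.246.
R = 1 − T = 0.754.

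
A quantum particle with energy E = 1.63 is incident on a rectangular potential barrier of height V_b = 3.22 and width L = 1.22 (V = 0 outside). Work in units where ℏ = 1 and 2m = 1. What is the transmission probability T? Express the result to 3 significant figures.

Since E < V_b the interior solution is evanescent with decay constant κ = √(2m(V_b − E))/ℏ = 1.261.
κL = 1.538, sinh(κL) = 2.221.
The exact tunnelling result is T⁻¹ = 1 + V_b² sinh²(κL) / [4E(V_b − E)] = 5.934, so T = 0.169.

T = 0.169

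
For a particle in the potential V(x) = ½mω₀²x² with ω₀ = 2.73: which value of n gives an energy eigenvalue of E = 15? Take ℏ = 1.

Invert E_n = (n + ½)ℏω₀: n = E/ℏω₀ − ½ = 4.995, so n = 5.

n = 5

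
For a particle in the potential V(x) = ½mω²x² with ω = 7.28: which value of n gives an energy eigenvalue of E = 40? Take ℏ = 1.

n = 5

Invert E_n = (n + ½)ℏω: n = E/ℏω − ½ = 4.995, so n = 5.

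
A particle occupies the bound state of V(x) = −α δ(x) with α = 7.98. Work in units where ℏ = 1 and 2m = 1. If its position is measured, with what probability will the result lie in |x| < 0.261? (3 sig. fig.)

P = 0.875

The normalised bound state is ψ = √κ e^{−κ|x|} with κ = mα/ℏ² = 3.990.
P(|x| < d) = ∫_{−d}^{d} κ e^{−2κ|x|} dx = 1 − e^{−2κd} = 1 − e^{−2.083} = 0.8754.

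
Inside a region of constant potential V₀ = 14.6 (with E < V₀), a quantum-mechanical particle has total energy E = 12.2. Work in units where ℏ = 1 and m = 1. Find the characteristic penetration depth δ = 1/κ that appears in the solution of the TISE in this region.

Since E < V₀ the TISE in this region is ψ'' = κ²ψ with κ = √(2m(V₀ − E))/ℏ.
κ = √(2 × 1 × 2.4) = 2.191. The penetration depth is δ = 1/κ = 0.456.

δ = 0.456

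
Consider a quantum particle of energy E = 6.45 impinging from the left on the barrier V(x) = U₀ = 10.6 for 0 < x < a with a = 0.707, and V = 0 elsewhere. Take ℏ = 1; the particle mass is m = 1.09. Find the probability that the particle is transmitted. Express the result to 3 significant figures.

Since E < U₀ the interior solution is evanescent with decay constant κ = √(2m(U₀ − E))/ℏ = 3.008.
κa = 2.127, sinh(κa) = 4.133.
The exact tunnelling result is T⁻¹ = 1 + U₀² sinh²(κa) / [4E(U₀ − E)] = 18.93, so T = 0.0528.

T = 0.0528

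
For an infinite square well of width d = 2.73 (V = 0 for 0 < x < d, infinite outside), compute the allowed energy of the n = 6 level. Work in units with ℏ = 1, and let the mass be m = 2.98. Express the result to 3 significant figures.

Requiring ψ(0) = ψ(d) = 0 quantises k = nπ/d, hence E_n = ℏ²k²/2m = n²π²ℏ²/(2md²).
E_6 = 6² × π² / (2 × 2.98 × 2.73²) = 7.999.

E = 8.00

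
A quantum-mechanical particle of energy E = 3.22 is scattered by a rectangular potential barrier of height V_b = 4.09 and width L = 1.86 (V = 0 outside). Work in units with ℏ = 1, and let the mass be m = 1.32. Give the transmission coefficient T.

E < V_b: inside the barrier ψ ∝ e^{±κx} with κ = √(2m(V_b − E))/ℏ = 1.516.
κL = 2.819, sinh(κL) = 8.349.
The exact tunnelling result is T⁻¹ = 1 + V_b² sinh²(κL) / [4E(V_b − E)] = 105.1, so T = 0.00952.

T = 0.00952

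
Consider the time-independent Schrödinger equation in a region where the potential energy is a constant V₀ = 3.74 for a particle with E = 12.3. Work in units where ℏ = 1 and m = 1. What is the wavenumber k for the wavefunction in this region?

With E > V₀ the solution is oscillatory, ψ ∝ e^{±ikx} with k = √(2m(E − V₀))/ℏ.
k = √(2 × 1 × 8.56) = 4.138.

k = 4.14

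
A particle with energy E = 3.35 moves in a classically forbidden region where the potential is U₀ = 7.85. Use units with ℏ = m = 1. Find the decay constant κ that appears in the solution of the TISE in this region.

Since E < U₀ the TISE in this region is ψ'' = κ²ψ with κ = √(2m(U₀ − E))/ℏ.
κ = √(2 × 1 × 4.5) = 3.000.

κ = 3.00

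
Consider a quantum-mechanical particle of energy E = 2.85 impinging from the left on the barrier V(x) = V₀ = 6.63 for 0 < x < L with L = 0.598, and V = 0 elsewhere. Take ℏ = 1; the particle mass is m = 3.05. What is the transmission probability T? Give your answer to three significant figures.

E < V₀: inside the barrier ψ ∝ e^{±κx} with κ = √(2m(V₀ − E))/ℏ = 4.802.
κL = 2.872, sinh(κL) = 8.804.
The exact tunnelling result is T⁻¹ = 1 + V₀² sinh²(κL) / [4E(V₀ − E)] = 80.06, so T = 0.0125.

T = 0.0125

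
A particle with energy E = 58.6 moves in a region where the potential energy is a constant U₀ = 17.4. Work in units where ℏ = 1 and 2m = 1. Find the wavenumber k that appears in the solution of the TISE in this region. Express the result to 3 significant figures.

With E > U₀ the solution is oscillatory, ψ ∝ e^{±ikx} with k = √(2m(E − U₀))/ℏ.
k = √(2 × 0.5 × 41.2) = 6.419.

k = 6.42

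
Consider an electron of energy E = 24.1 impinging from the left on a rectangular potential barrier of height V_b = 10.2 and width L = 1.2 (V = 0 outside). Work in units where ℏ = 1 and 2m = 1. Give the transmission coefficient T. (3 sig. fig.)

T = 0.932

E > V_b: inside the barrier k₂ = √(2m(E − V_b))/ℏ = 3.728, k₂L = 4.474.
T = [1 + V_b² sin²(k₂L) / (4E(E − V_b))]⁻¹ = 1/1.073 = 0.932.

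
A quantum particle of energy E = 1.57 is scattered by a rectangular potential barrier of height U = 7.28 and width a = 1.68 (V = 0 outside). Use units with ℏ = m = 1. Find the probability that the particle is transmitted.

E < U: inside the barrier ψ ∝ e^{±κx} with κ = √(2m(U − E))/ℏ = 3.379.
κa = 5.677, sinh(κa) = 146.1.
Matching ψ, ψ′ at both faces gives T = [1 + U² sinh²(κa) / (4E(U − E))]⁻¹ = 1/31540 = 0.0000317.

T = 0.0000317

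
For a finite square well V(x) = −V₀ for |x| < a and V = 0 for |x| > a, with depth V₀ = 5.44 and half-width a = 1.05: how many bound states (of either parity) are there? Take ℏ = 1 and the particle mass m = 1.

N = 3

Define the well-strength parameter z₀ = (a/ℏ)√(2mV₀) = 1.05 × √(2·1·5.44) = 3.463.
A new bound state (alternating even/odd) appears each time z₀ passes a multiple of π/2, so N = ⌊2z₀/π⌋ + 1 = ⌊2.205⌋ + 1 = 3.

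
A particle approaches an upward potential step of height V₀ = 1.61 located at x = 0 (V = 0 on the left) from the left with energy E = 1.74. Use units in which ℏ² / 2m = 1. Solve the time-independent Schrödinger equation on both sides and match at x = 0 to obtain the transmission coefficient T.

On each side the TISE gives plane waves with k = √(2m(E − V))/ℏ: k₁ = √(2·½·1.74) = 1.319, k₂ = √(2·½·0.13) = 0.3606.
Continuity of ψ and ψ′ at the step yields the reflection amplitude r = (k₁ − k₂)/(k₁ + k₂) = 0.5707; thus R = |r|² = 0.3257, T = 0.6743.

T = 0.674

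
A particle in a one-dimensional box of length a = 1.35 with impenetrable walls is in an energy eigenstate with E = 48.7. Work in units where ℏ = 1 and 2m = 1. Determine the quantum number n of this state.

n = 3

For an infinite well E_n = n²π²ℏ²/(2ma²), so n = (a/πℏ)√(2mE).
n = (1.35/π) × √(2 × 0.5 × 48.7) = 2.999 → n = 3.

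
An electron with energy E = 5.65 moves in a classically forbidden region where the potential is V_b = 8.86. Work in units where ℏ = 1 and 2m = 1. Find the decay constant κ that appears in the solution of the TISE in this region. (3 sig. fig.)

Since E < V_b the TISE in this region is ψ'' = κ²ψ with κ = √(2m(V_b − E))/ℏ.
κ = √(2 × 0.5 × 3.21) = 1.792.

κ = 1.79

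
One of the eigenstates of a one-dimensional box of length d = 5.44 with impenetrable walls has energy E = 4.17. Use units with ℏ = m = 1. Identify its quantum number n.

n = 5

From E_n = n²π²ℏ²/(2md²) invert to n = √(2md²E)/(πℏ).
n = (5.44/π) × √(2 × 1 × 4.17) = 5.001 → n = 5.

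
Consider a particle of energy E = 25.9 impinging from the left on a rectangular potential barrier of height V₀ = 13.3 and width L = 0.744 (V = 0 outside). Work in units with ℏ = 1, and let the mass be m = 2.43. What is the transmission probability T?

T = 0.974

E > V₀: inside the barrier k₂ = √(2m(E − V₀))/ℏ = 7.825, k₂L = 5.822.
Matching at both interfaces gives T⁻¹ = 1 + V₀² sin²(k₂L) / [4E(E − V₀)] = 1.027, hence T = 0.974.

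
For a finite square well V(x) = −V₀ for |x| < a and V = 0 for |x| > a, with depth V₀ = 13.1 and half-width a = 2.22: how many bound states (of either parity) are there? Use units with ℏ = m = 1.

Define the well-strength parameter z₀ = (a/ℏ)√(2mV₀) = 2.22 × √(2·1·13.1) = 11.36.
The even/odd transcendental equations gain one root per π/2 in z₀, giving N = 1 + ⌊2z₀/π⌋ = 1 + ⌊7.234⌋ = 8.

N = 8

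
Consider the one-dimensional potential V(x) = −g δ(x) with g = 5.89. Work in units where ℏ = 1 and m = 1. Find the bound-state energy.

E = -17.3

The bound state is ψ(x) = √κ e^{−κ|x|}. The derivative jump ψ'(0⁺) − ψ'(0⁻) = −(2mg/ℏ²)ψ(0) fixes κ = mg/ℏ² = 5.890.
Then E = −ℏ²κ²/(2m) = −mg²/(2ℏ²) = -17.35.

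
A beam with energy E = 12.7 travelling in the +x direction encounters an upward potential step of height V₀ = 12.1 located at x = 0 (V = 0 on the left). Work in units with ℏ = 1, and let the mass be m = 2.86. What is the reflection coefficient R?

The wavenumbers are k₁ = √(2mE)/ℏ = 8.523 on the left and k₂ = √(2m(E − V₀))/ℏ = 1.853 on the right.
Matching ψ and ψ′ at x = 0 gives r = (k₁ − k₂)/(k₁ + k₂), so R = r² = 0.4133 and T = 1 − R = 0.5867.

R = 0.413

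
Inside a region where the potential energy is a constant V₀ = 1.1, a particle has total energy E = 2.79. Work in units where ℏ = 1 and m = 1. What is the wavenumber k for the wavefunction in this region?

With E > V₀ the solution is oscillatory, ψ ∝ e^{±ikx} with k = √(2m(E − V₀))/ℏ.
k = √(2 × 1 × 1.69) = 1.838.

k = 1.84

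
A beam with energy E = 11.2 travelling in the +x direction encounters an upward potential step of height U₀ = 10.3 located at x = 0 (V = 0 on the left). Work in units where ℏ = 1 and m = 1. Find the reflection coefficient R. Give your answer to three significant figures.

R = 0.312

On each side the TISE gives plane waves with k = √(2m(E − V))/ℏ: k₁ = √(2·1·11.2) = 4.733, k₂ = √(2·1·0.9) = 1.342.
Continuity of ψ and ψ′ at the step yields the reflection amplitude r = (k₁ − k₂)/(k₁ + k₂) = 0.5583; thus R = |r|² = 0.3117, T = 0.6883.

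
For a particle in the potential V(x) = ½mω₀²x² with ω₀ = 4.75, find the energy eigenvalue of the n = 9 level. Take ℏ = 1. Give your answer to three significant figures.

Using E_n = (n + ½)ℏω₀: E_9 = 9.5 × 4.75 = 45.13.

E = 45.1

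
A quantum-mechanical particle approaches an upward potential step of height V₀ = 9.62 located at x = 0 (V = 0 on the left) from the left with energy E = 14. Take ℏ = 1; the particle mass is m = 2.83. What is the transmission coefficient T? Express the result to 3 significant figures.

T = 0.920

The wavenumbers are k₁ = √(2mE)/ℏ = 8.902 on the left and k₂ = √(2m(E − V₀))/ℏ = 4.979 on the right.
Continuity of ψ and ψ′ at the step yields the reflection amplitude r = (k₁ − k₂)/(k₁ + k₂) = 0.2826; thus R = |r|² = 0.07986, T = 0.9201.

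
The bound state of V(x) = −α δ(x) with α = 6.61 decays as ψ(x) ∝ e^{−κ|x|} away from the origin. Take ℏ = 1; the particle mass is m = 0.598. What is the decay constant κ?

κ = 3.95

Integrating the TISE across x = 0 gives the cusp condition ψ'(0⁺) − ψ'(0⁻) = −(2mα/ℏ²)ψ(0).
With ψ ∝ e^{−κ|x|} this yields −2κ = −2mα/ℏ², so κ = mα/ℏ² = 3.953.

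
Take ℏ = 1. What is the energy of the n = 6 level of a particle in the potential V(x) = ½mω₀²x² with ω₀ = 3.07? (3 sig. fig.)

Using E_n = (n + ½)ℏω₀: E_6 = 6.5 × 3.07 = 19.96.

E = 20.0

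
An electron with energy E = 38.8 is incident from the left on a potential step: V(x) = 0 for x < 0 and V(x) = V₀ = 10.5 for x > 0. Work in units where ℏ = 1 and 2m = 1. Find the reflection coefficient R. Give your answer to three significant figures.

The wavenumbers are k₁ = √(2mE)/ℏ = 6.229 on the left and k₂ = √(2m(E − V₀))/ℏ = 5.320 on the right.
Continuity of ψ and ψ′ at the step yields the reflection amplitude r = (k₁ − k₂)/(k₁ + k₂) = 0.07873; thus R = |r|² = 0.006198, T = 0.9938.

R = 0.00620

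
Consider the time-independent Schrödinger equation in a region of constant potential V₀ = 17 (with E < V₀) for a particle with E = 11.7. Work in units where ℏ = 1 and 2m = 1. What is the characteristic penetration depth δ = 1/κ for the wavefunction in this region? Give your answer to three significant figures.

δ = 0.434

Since E < V₀ the TISE in this region is ψ'' = κ²ψ with κ = √(2m(V₀ − E))/ℏ.
κ = √(2 × 0.5 × 5.3) = 2.302. The penetration depth is δ = 1/κ = 0.434.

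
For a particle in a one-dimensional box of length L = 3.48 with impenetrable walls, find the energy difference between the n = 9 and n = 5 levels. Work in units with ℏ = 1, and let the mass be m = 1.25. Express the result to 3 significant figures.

E_n = n²π²ℏ²/(2mL²), so ΔE = (9² − 5²) π²ℏ²/(2mL²).
ΔE = 56 × π² / (2 × 1.25 × 3.48²) = 18.26.

ΔE = 18.3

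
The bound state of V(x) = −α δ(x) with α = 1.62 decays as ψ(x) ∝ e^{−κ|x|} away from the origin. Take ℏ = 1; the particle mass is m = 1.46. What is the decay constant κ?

κ = 2.37

Integrating the TISE across x = 0 gives the cusp condition ψ'(0⁺) − ψ'(0⁻) = −(2mα/ℏ²)ψ(0).
With ψ ∝ e^{−κ|x|} this yields −2κ = −2mα/ℏ², so κ = mα/ℏ² = 2.365.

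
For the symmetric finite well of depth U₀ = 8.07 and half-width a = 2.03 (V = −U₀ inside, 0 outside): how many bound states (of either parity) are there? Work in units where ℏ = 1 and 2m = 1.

N = 4

The dimensionless depth is z₀ = a√(2mU₀)/ℏ = 2.03 × √(8.070) = 5.767.
The even/odd transcendental equations gain one root per π/2 in z₀, giving N = 1 + ⌊2z₀/π⌋ = 1 + ⌊3.671⌋ = 4.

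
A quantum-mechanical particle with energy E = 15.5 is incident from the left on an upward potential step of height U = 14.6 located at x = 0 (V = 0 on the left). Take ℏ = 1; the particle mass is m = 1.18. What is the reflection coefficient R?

R = 0.374

The wavenumbers are k₁ = √(2mE)/ℏ = 6.048 on the left and k₂ = √(2m(E − U))/ℏ = 1.457 on the right.
Matching ψ and ψ′ at x = 0 gives r = (k₁ − k₂)/(k₁ + k₂), so R = r² = 0.3741 and T = 1 − R = 0.6259.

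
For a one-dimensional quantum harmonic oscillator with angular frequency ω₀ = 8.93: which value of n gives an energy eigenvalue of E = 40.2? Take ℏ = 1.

Invert E_n = (n + ½)ℏω₀: n = E/ℏω₀ − ½ = 4.002, so n = 4.

n = 4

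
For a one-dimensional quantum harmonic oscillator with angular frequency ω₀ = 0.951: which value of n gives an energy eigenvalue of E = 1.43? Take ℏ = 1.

Invert E_n = (n + ½)ℏω₀: n = E/ℏω₀ − ½ = 1.004, so n = 1.

n = 1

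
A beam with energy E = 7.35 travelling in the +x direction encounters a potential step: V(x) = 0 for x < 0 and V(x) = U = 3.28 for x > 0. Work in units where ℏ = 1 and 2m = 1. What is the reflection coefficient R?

R = 0.0215

The wavenumbers are k₁ = √(2mE)/ℏ = 2.711 on the left and k₂ = √(2m(E − U))/ℏ = 2.017 on the right.
Matching ψ and ψ′ at x = 0 gives r = (k₁ − k₂)/(k₁ + k₂), so R = r² = 0.02152 and T = 1 − R = 0.9785.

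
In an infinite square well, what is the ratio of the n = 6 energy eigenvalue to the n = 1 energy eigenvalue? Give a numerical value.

Since E_n ∝ n², the ratio is (6/1)² = 36.

36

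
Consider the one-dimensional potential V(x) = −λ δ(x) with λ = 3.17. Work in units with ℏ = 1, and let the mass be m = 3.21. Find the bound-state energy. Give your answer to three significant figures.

E = -16.1

The bound state is ψ(x) = √κ e^{−κ|x|}. The derivative jump ψ'(0⁺) − ψ'(0⁻) = −(2mλ/ℏ²)ψ(0) fixes κ = mλ/ℏ² = 10.18.
Then E = −ℏ²κ²/(2m) = −mλ²/(2ℏ²) = -16.13.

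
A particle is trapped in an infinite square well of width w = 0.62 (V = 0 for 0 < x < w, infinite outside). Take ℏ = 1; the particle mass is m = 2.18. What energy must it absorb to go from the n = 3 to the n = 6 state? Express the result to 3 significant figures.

ΔE = 159

E_n = n²π²ℏ²/(2mw²), so ΔE = (6² − 3²) π²ℏ²/(2mw²).
ΔE = 27 × π² / (2 × 2.18 × 0.62²) = 159.0.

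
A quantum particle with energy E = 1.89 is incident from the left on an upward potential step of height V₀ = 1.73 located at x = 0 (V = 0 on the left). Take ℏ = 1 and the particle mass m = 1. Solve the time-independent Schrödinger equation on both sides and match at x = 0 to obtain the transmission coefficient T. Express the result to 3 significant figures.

On each side the TISE gives plane waves with k = √(2m(E − V))/ℏ: k₁ = √(2·1·1.89) = 1.944, k₂ = √(2·1·0.16) = 0.5657.
Matching ψ and ψ′ at x = 0 gives r = (k₁ − k₂)/(k₁ + k₂), so R = r² = 0.3017 and T = 1 − R = 0.6983.

T = 0.698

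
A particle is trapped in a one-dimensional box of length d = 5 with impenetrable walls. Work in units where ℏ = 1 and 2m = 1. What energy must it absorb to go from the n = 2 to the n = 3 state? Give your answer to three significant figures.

ΔE = 1.97

E_n = n²π²ℏ²/(2md²), so ΔE = (3² − 2²) π²ℏ²/(2md²).
ΔE = 5 × π² / (2 × 0.5 × 5²) = 1.974.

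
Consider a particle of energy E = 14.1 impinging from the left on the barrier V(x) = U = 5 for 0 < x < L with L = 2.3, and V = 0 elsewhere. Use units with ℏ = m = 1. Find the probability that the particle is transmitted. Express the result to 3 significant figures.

T = 0.993

Above the barrier the interior wavenumber is k₂ = √(2m(E − U))/ℏ = 4.266, giving phase k₂L = 9.812.
Matching at both interfaces gives T⁻¹ = 1 + U² sin²(k₂L) / [4E(E − U)] = 1.007, hence T = 0.993.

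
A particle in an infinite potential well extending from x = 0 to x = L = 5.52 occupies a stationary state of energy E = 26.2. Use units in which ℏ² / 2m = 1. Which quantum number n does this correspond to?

n = 9

For an infinite well E_n = n²π²ℏ²/(2mL²), so n = (L/πℏ)√(2mE).
n = (5.52/π) × √(2 × 0.5 × 26.2) = 8.994 → n = 9.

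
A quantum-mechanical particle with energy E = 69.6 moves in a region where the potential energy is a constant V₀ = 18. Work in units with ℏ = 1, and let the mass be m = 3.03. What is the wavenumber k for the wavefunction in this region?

k = 17.7

With E > V₀ the solution is oscillatory, ψ ∝ e^{±ikx} with k = √(2m(E − V₀))/ℏ.
k = √(2 × 3.03 × 51.6) = 17.68.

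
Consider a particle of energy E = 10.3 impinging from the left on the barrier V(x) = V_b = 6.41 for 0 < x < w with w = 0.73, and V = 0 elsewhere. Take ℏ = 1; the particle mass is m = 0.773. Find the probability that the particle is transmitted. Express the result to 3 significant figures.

E > V_b: inside the barrier k₂ = √(2m(E − V_b))/ℏ = 2.452, k₂w = 1.790.
Matching at both interfaces gives T⁻¹ = 1 + V_b² sin²(k₂w) / [4E(E − V_b)] = 1.244, hence T = 0.804.

T = 0.804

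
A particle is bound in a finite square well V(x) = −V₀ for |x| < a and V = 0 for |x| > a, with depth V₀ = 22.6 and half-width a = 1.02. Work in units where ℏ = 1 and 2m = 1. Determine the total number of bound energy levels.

N = 4

The dimensionless depth is z₀ = a√(2mV₀)/ℏ = 1.02 × √(22.60) = 4.849.
The even/odd transcendental equations gain one root per π/2 in z₀, giving N = 1 + ⌊2z₀/π⌋ = 1 + ⌊3.087⌋ = 4.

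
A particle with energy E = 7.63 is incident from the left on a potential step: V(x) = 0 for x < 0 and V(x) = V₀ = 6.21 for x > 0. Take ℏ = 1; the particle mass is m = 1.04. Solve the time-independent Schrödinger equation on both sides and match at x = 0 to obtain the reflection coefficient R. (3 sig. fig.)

The wavenumbers are k₁ = √(2mE)/ℏ = 3.984 on the left and k₂ = √(2m(E − V₀))/ℏ = 1.719 on the right.
Continuity of ψ and ψ′ at the step yields the reflection amplitude r = (k₁ − k₂)/(k₁ + k₂) = 0.3972; thus R = |r|² = 0.1578, T = 0.8422.

R = 0.158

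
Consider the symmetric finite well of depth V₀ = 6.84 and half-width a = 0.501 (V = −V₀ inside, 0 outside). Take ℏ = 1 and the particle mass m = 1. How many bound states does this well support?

Define the well-strength parameter z₀ = (a/ℏ)√(2mV₀) = 0.501 × √(2·1·6.84) = 1.853.
A new bound state (alternating even/odd) appears each time z₀ passes a multiple of π/2, so N = ⌊2z₀/π⌋ + 1 = ⌊1.180⌋ + 1 = 2.

N = 2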